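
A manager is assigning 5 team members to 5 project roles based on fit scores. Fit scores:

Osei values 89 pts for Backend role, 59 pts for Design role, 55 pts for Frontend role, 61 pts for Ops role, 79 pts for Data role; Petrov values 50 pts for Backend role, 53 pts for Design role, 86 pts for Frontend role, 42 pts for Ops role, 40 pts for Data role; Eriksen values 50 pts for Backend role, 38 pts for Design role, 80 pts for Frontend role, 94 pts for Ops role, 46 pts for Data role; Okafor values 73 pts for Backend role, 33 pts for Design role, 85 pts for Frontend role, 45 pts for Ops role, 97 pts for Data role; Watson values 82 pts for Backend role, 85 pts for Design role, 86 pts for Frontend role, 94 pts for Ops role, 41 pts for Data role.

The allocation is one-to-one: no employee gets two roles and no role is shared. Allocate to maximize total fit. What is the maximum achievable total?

Maximum total: 451 pts

Optimal: Osei→Backend role (89 pts), Petrov→Frontend role (86 pts), Eriksen→Ops role (94 pts), Okafor→Data role (97 pts), Watson→Design role (85 pts) — total 89+86+94+97+85 = 451 pts.
Every other assignment is strictly worse.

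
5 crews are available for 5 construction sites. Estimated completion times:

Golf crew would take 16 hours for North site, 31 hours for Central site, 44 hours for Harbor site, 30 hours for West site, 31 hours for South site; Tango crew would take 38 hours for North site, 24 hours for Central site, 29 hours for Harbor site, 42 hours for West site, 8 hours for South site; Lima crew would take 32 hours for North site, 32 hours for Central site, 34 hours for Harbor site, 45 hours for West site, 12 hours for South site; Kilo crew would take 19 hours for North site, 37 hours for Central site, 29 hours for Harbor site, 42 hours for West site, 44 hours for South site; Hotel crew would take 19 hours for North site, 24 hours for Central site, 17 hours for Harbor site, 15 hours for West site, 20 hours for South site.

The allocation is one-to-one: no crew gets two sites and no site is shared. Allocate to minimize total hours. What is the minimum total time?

Min total: 96 hours

Optimal: Golf crew→North site (16 hours), Tango crew→Central site (24 hours), Lima crew→South site (12 hours), Kilo crew→Harbor site (29 hours), Hotel crew→West site (15 hours) — total 16+24+12+29+15 = 96 hours.
Next-best assignment: Golf crew→North site, Tango crew→South site, Lima crew→Central site, Kilo crew→Harbor site, Hotel crew→West site = 100 hours.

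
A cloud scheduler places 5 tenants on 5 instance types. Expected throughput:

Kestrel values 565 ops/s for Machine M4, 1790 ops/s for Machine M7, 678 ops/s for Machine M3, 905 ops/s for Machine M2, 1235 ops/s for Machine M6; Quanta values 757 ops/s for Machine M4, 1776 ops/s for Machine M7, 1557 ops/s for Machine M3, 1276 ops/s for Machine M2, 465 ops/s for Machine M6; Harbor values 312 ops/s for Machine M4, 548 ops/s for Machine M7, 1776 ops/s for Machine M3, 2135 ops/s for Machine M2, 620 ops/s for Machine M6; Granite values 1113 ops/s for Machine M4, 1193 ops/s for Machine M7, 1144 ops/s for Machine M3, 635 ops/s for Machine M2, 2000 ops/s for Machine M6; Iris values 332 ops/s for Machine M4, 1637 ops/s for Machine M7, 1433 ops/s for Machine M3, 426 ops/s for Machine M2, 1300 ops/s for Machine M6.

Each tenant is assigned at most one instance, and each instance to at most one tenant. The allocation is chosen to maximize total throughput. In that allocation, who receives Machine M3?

Iris receives Machine M3.

This is the linear assignment problem.
Optimal: Kestrel→Machine M7 (1790 ops/s), Quanta→Machine M4 (757 ops/s), Harbor→Machine M2 (2135 ops/s), Granite→Machine M6 (2000 ops/s), Iris→Machine M3 (1433 ops/s) — total 1790+757+2135+2000+1433 = 8115 ops/s.
Row-greedy (each tenant in turn takes its best remaining instance) gives 7814 ops/s, worse by 301.
Iris's own top instance is Machine M7 (1637 ops/s), but forcing Iris→Machine M7 and reassigning the rest optimally gives only 7894 ops/s — worse by 221.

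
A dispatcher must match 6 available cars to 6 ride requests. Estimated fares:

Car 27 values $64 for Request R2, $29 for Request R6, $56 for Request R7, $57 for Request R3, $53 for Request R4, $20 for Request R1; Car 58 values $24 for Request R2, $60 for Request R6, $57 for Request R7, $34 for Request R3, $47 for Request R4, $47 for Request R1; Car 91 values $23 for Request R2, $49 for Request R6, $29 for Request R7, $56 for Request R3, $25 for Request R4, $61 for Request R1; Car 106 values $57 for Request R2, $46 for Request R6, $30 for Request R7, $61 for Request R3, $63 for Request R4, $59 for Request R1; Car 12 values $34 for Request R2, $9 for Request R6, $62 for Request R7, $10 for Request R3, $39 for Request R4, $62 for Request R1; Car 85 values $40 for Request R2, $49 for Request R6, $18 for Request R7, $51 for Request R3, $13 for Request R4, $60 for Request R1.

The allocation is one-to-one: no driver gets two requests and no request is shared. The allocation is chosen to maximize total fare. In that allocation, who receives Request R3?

Optimal: Car 27→Request R2 ($64), Car 58→Request R6 ($60), Car 91→Request R3 ($56), Car 106→Request R4 ($63), Car 12→Request R7 ($62), Car 85→Request R1 ($60) — total 64+60+56+63+62+60 = $365.
Column-greedy (each request in turn goes to its best remaining driver) gives $332, worse by 33.
Next-best assignment: Car 27→Request R2, Car 58→Request R6, Car 91→Request R1, Car 106→Request R4, Car 12→Request R7, Car 85→Request R3 = $361.
Checked against all permutations: $365 is optimal.
Car 91's own top request is Request R1 ($61), but forcing Car 91→Request R1 and reassigning the rest optimally gives only $361 — worse by 4.

Car 91 receives Request R3.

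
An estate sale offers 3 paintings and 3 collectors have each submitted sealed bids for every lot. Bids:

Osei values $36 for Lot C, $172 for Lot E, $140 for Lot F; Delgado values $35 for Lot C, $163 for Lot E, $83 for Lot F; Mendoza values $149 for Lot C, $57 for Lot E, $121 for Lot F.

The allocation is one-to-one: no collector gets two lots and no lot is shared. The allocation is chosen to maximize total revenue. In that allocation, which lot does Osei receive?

This is a one-to-one assignment (maximum-weight bipartite matching).
Optimal: Osei→Lot F ($140), Delgado→Lot E ($163), Mendoza→Lot C ($149) — total 140+163+149 = $452.
Max-entry greedy (repeatedly take the single best remaining cell) gives $404, worse by 48.
Next-best assignment: Osei→Lot E, Delgado→Lot F, Mendoza→Lot C = $404.
No other one-to-one assignment exceeds $452.
Osei's own top lot is Lot E ($172), but forcing Osei→Lot E and reassigning the rest optimally gives only $404 — worse by 48.

Osei receives Lot F.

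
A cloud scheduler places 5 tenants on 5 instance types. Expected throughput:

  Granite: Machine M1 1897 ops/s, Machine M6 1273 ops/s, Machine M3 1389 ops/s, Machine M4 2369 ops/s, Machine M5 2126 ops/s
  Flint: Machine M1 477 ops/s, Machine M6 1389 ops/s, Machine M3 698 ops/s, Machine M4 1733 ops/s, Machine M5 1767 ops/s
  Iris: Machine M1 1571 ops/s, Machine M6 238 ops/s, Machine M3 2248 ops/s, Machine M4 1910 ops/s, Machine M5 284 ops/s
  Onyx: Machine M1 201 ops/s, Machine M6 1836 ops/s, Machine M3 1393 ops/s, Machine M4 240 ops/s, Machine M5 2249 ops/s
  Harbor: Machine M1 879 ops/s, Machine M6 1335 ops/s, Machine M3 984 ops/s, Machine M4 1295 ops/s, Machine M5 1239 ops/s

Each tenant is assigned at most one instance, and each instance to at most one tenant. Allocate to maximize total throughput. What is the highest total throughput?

Max total: 9462 ops/s

This is the linear assignment problem.
Optimal: Granite→Machine M1 (1897 ops/s), Flint→Machine M4 (1733 ops/s), Iris→Machine M3 (2248 ops/s), Onyx→Machine M5 (2249 ops/s), Harbor→Machine M6 (1335 ops/s) — total 1897+1733+2248+2249+1335 = 9462 ops/s.
Column-greedy (each instance in turn goes to its best remaining tenant) gives 8953 ops/s, worse by 509.
Next-best assignment: Granite→Machine M4, Flint→Machine M6, Iris→Machine M3, Onyx→Machine M5, Harbor→Machine M1 = 9134 ops/s.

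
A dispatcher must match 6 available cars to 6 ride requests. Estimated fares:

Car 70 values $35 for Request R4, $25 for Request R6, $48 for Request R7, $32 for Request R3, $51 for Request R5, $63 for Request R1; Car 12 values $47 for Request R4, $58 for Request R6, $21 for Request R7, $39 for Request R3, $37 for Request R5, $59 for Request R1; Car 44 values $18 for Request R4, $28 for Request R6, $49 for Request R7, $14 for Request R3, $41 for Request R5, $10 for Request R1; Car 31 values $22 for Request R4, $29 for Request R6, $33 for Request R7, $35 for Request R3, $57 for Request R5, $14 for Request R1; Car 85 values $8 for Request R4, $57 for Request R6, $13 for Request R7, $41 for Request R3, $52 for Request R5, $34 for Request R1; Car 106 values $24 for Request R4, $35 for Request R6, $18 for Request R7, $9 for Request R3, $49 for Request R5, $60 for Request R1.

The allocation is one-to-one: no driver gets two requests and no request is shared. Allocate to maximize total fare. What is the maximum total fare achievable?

This is a one-to-one assignment (maximum-weight bipartite matching).
Optimal: Car 70→Request R3 ($32), Car 12→Request R4 ($47), Car 44→Request R7 ($49), Car 31→Request R5 ($57), Car 85→Request R6 ($57), Car 106→Request R1 ($60) — total 32+47+49+57+57+60 = $302.
Max-entry greedy (repeatedly take the single best remaining cell) gives $292, worse by 10.

Max total: $302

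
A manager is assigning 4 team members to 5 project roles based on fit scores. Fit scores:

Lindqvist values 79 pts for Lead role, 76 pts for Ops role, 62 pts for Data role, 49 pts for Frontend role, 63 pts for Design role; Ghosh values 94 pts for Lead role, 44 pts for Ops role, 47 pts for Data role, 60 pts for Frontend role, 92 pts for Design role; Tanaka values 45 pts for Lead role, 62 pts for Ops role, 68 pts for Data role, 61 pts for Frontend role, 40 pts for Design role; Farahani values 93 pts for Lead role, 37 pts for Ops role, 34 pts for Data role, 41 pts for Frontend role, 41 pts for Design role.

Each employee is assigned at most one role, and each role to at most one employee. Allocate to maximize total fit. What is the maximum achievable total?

Treat this as an assignment problem: match each employee to one role.
Optimal: Lindqvist→Ops role (76 pts), Ghosh→Design role (92 pts), Tanaka→Data role (68 pts), Farahani→Lead role (93 pts) — total 76+92+68+93 = 329 pts.
Row-greedy (each employee in turn takes its best remaining role) gives 280 pts, worse by 49.
Swapping Lindqvist↔Farahani (Lindqvist→Lead role 79 pts, Farahani→Ops role 37 pts) loses 53.

Maximum total: 329 pts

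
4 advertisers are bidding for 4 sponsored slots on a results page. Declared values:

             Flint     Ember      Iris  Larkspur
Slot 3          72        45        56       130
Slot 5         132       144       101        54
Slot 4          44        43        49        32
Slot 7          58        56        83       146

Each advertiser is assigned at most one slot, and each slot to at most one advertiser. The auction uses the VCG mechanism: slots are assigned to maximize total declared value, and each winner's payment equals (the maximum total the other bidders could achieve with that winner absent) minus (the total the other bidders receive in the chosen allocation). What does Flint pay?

Flint pays $18.

Efficient allocation: Flint→Slot 3 ($72), Ember→Slot 5 ($144), Iris→Slot 4 ($49), Larkspur→Slot 7 ($146); total welfare W = $411.
Flint receives Slot 3 at value $72, so the others get W − 72 = $339.
Without Flint: best allocation of the remaining 3 bidders over all 4 slots is Ember→Slot 5 ($144), Iris→Slot 7 ($83), Larkspur→Slot 3 ($130), total $357.
VCG payment = (others' best without Flint) − (others' welfare with Flint) = 357 − 339 = $18.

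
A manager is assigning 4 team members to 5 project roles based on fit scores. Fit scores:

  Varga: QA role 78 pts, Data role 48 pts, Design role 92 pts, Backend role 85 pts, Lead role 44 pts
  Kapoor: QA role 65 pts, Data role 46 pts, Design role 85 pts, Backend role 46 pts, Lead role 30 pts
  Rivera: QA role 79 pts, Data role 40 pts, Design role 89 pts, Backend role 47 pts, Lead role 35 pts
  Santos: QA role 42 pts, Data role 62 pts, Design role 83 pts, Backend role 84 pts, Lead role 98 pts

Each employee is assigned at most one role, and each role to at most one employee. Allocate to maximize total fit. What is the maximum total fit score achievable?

Maximum total: 347 pts

Optimal: Varga→Backend role (85 pts), Kapoor→Design role (85 pts), Rivera→QA role (79 pts), Santos→Lead role (98 pts) — total 85+85+79+98 = 347 pts.
Column-greedy (each role in turn goes to its best remaining employee) gives 279 pts, worse by 68.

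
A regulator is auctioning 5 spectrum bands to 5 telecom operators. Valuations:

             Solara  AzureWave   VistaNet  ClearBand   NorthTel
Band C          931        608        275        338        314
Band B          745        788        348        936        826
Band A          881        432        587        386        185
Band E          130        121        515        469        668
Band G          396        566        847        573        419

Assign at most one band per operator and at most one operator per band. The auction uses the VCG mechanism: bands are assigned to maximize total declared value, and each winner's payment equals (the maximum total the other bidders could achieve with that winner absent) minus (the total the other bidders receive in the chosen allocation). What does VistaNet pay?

Efficient allocation: Solara→Band A ($881M), AzureWave→Band C ($608M), VistaNet→Band G ($847M), ClearBand→Band B ($936M), NorthTel→Band E ($668M); total welfare W = $3940M.
VistaNet receives Band G at value $847M, so the others get W − 847 = $3093M.
Without VistaNet: best allocation of the remaining 4 bidders over all 5 bands is Solara→Band C ($931M), AzureWave→Band G ($566M), ClearBand→Band B ($936M), NorthTel→Band E ($668M), total $3101M.
VCG payment = (others' best without VistaNet) − (others' welfare with VistaNet) = 3101 − 3093 = $8M.

VistaNet pays $8M.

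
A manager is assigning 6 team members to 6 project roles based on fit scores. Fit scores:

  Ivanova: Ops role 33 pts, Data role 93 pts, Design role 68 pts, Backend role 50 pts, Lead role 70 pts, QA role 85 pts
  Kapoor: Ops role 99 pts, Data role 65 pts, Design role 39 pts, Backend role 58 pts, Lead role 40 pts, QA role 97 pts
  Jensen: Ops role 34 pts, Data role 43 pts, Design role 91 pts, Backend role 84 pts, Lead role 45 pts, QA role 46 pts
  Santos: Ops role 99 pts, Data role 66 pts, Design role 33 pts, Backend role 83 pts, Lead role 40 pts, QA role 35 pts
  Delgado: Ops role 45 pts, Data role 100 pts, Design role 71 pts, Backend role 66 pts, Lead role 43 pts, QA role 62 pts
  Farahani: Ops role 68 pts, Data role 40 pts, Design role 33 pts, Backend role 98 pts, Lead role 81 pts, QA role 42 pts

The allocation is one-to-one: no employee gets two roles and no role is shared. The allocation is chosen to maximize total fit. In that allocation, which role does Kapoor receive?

Kapoor receives QA role.

Optimal: Ivanova→Lead role (70 pts), Kapoor→QA role (97 pts), Jensen→Design role (91 pts), Santos→Ops role (99 pts), Delgado→Data role (100 pts), Farahani→Backend role (98 pts) — total 70+97+91+99+100+98 = 555 pts.
Row-greedy (each employee in turn takes its best remaining role) gives 509 pts, worse by 46.
Kapoor's own top role is Ops role (99 pts), but forcing Kapoor→Ops role and reassigning the rest optimally gives only 539 pts — worse by 16.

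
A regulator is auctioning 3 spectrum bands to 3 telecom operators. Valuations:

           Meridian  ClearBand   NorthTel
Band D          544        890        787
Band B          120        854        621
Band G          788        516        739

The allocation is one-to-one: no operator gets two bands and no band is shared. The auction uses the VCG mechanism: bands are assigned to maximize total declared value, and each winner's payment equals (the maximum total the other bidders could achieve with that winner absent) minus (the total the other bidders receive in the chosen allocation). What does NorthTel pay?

NorthTel pays $36M.

Efficient allocation: Meridian→Band G ($788M), ClearBand→Band B ($854M), NorthTel→Band D ($787M); total welfare W = $2429M.
NorthTel receives Band D at value $787M, so the others get W − 787 = $1642M.
Without NorthTel: best allocation of the remaining 2 bidders over all 3 bands is Meridian→Band G ($788M), ClearBand→Band D ($890M), total $1678M.
VCG payment = (others' best without NorthTel) − (others' welfare with NorthTel) = 1678 − 1642 = $36M.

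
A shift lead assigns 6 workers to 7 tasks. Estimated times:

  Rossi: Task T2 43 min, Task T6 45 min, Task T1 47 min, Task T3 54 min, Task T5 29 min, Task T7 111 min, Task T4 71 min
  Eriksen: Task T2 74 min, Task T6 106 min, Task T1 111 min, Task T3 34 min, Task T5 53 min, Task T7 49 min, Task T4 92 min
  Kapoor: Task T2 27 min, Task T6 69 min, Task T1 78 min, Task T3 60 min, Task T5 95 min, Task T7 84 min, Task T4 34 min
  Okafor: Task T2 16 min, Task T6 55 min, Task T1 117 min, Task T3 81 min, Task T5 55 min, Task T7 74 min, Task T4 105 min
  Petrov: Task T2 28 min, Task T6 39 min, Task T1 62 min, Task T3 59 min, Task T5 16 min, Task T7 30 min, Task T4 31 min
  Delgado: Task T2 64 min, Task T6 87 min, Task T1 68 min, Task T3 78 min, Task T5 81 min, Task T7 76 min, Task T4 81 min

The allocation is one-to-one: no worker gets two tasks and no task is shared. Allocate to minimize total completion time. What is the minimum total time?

Minimum total: 211 min

Optimal: Rossi→Task T5 (29 min), Eriksen→Task T3 (34 min), Kapoor→Task T4 (34 min), Okafor→Task T2 (16 min), Petrov→Task T7 (30 min), Delgado→Task T1 (68 min) — total 29+34+34+16+30+68 = 211 min.
Row-greedy (each worker in turn takes its cheapest remaining task) gives 243 min, worse by 32.
Next-best assignment: Rossi→Task T6, Eriksen→Task T3, Kapoor→Task T4, Okafor→Task T2, Petrov→Task T5, Delgado→Task T1 = 213 min.
Checked against all permutations: 211 min is optimal.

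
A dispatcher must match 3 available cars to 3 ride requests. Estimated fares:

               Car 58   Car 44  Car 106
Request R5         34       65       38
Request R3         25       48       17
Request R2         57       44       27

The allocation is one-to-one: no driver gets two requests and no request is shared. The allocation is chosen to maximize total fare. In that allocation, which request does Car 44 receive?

Car 44 receives Request R3.

Treat this as an assignment problem: match each driver to one request.
Optimal: Car 58→Request R2 ($57), Car 44→Request R3 ($48), Car 106→Request R5 ($38) — total 57+48+38 = $143.
Column-greedy (each request in turn goes to its best remaining driver) gives $117, worse by 26.
Car 44's own top request is Request R5 ($65), but forcing Car 44→Request R5 and reassigning the rest optimally gives only $139 — worse by 4.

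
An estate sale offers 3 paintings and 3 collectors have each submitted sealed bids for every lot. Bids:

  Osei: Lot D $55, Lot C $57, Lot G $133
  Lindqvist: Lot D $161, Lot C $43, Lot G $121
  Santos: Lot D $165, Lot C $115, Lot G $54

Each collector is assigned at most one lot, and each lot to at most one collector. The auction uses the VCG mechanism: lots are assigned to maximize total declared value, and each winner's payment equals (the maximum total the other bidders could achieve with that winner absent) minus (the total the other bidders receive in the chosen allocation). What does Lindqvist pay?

Efficient allocation: Osei→Lot G ($133), Lindqvist→Lot D ($161), Santos→Lot C ($115); total welfare W = $409.
Lindqvist receives Lot D at value $161, so the others get W − 161 = $248.
Without Lindqvist: best allocation of the remaining 2 bidders over all 3 lots is Osei→Lot G ($133), Santos→Lot D ($165), total $298.
VCG payment = (others' best without Lindqvist) − (others' welfare with Lindqvist) = 298 − 248 = $50.

Lindqvist pays $50.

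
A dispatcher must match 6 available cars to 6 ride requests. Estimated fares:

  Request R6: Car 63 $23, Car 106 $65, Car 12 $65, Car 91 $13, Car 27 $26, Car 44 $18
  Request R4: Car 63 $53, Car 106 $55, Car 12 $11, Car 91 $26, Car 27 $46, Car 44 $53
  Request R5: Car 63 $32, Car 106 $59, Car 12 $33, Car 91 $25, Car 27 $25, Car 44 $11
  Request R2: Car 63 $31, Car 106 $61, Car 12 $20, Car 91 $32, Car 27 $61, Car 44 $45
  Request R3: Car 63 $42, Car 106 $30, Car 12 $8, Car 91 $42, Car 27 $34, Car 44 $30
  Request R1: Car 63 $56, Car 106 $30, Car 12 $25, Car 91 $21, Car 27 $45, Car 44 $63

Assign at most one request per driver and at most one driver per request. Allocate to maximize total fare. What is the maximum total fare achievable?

Max total: $343

Optimal: Car 63→Request R4 ($53), Car 106→Request R5 ($59), Car 12→Request R6 ($65), Car 91→Request R3 ($42), Car 27→Request R2 ($61), Car 44→Request R1 ($63) — total 53+59+65+42+61+63 = $343.
Column-greedy (each request in turn goes to its best remaining driver) gives $317, worse by 26.
Next-best assignment: Car 63→Request R1, Car 106→Request R5, Car 12→Request R6, Car 91→Request R3, Car 27→Request R2, Car 44→Request R4 = $336.
Swapping Car 27↔Car 12 (Car 27→Request R6 $26, Car 12→Request R2 $20) loses 80.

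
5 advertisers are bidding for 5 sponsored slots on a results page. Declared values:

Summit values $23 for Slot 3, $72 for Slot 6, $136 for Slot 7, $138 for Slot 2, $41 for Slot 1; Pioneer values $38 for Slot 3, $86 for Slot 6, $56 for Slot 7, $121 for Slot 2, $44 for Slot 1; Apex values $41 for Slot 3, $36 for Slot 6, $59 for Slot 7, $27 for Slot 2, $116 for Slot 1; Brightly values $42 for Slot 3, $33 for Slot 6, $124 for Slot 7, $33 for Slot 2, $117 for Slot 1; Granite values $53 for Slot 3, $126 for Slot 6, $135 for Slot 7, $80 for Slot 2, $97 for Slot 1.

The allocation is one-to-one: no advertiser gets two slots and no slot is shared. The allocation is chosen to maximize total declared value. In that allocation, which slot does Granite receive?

Granite receives Slot 6.

Treat this as an assignment problem: match each advertiser to one slot.
Optimal: Summit→Slot 2 ($138), Pioneer→Slot 3 ($38), Apex→Slot 1 ($116), Brightly→Slot 7 ($124), Granite→Slot 6 ($126) — total 138+38+116+124+126 = $542.
Row-greedy (each advertiser in turn takes its best remaining slot) gives $517, worse by 25.
Next-best assignment: Summit→Slot 7, Pioneer→Slot 2, Apex→Slot 3, Brightly→Slot 1, Granite→Slot 6 = $541.
Checked against all permutations: $542 is optimal.
Granite's own top slot is Slot 7 ($135), but forcing Granite→Slot 7 and reassigning the rest optimally gives only $517 — worse by 25.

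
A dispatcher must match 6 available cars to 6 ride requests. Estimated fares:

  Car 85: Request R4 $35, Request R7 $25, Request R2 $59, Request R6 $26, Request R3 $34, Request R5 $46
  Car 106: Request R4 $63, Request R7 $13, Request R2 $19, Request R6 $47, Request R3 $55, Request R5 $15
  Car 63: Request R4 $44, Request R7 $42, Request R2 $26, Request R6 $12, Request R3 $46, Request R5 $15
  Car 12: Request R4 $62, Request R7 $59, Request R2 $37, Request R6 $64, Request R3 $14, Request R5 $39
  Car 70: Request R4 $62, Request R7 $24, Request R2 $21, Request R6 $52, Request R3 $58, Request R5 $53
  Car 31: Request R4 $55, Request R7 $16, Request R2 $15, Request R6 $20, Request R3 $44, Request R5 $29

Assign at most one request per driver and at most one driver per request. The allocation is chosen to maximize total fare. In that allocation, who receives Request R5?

Car 70 receives Request R5.

Treat this as an assignment problem: match each driver to one request.
Optimal: Car 85→Request R2 ($59), Car 106→Request R3 ($55), Car 63→Request R7 ($42), Car 12→Request R6 ($64), Car 70→Request R5 ($53), Car 31→Request R4 ($55) — total 59+55+42+64+53+55 = $328.
Row-greedy (each driver in turn takes its best remaining request) gives $301, worse by 27.
Car 70's own top request is Request R4 ($62), but forcing Car 70→Request R4 and reassigning the rest optimally gives only $311 — worse by 17.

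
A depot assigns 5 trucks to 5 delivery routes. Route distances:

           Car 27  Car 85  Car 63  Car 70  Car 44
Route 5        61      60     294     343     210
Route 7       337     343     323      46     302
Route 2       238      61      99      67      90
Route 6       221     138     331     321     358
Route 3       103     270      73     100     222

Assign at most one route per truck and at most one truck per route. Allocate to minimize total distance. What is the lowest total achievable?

Optimal: Car 27→Route 5 (61 km), Car 85→Route 6 (138 km), Car 63→Route 3 (73 km), Car 70→Route 7 (46 km), Car 44→Route 2 (90 km) — total 61+138+73+46+90 = 408 km.
Row-greedy (each truck in turn takes its cheapest remaining route) gives 599 km, worse by 191.
Next-best assignment: Car 27→Route 6, Car 85→Route 5, Car 63→Route 3, Car 70→Route 7, Car 44→Route 2 = 490 km.
Swapping Car 70↔Car 44 (Car 70→Route 2 67 km, Car 44→Route 7 302 km) adds 233.
No other one-to-one assignment undercuts 408 km.

Minimum total: 408 km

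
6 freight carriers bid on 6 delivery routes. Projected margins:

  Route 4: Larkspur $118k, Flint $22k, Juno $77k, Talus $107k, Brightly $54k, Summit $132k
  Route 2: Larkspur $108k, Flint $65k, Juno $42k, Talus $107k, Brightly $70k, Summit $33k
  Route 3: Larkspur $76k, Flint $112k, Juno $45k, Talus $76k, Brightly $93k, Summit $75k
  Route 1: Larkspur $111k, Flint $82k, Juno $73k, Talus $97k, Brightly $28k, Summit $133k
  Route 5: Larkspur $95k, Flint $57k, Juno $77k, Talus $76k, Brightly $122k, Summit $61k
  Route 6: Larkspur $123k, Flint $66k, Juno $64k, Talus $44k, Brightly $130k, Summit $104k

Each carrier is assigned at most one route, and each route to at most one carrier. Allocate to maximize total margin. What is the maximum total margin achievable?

Maximum total: $677k

This is a one-to-one assignment (maximum-weight bipartite matching).
Optimal: Larkspur→Route 4 ($118k), Flint→Route 3 ($112k), Juno→Route 5 ($77k), Talus→Route 2 ($107k), Brightly→Route 6 ($130k), Summit→Route 1 ($133k) — total 118+112+77+107+130+133 = $677k.
Column-greedy (each route in turn goes to its best remaining carrier) gives $635k, worse by 42.
Next-best assignment: Larkspur→Route 6, Flint→Route 3, Juno→Route 4, Talus→Route 2, Brightly→Route 5, Summit→Route 1 = $674k.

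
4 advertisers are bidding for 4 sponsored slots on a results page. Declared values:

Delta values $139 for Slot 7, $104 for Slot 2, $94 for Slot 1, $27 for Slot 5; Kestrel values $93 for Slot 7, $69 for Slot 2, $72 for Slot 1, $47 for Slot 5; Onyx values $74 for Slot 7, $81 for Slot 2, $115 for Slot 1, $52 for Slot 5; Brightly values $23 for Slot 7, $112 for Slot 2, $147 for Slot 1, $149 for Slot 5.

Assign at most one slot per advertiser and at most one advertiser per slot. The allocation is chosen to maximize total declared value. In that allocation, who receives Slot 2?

Optimal: Delta→Slot 7 ($139), Kestrel→Slot 2 ($69), Onyx→Slot 1 ($115), Brightly→Slot 5 ($149) — total 139+69+115+149 = $472.
Column-greedy (each slot in turn goes to its best remaining advertiser) gives $413, worse by 59.
No other one-to-one assignment exceeds $472.
Kestrel's own top slot is Slot 7 ($93), but forcing Kestrel→Slot 7 and reassigning the rest optimally gives only $461 — worse by 11.

Kestrel receives Slot 2.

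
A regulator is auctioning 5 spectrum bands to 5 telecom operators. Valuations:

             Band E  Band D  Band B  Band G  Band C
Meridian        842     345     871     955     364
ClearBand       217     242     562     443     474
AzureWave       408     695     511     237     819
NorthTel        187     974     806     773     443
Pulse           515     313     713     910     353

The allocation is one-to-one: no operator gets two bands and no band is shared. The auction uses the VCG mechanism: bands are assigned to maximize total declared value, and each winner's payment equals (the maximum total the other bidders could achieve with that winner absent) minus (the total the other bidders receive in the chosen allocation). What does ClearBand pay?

ClearBand pays $29M.

Efficient allocation: Meridian→Band E ($842M), ClearBand→Band B ($562M), AzureWave→Band C ($819M), NorthTel→Band D ($974M), Pulse→Band G ($910M); total welfare W = $4107M.
ClearBand receives Band B at value $562M, so the others get W − 562 = $3545M.
Without ClearBand: best allocation of the remaining 4 bidders over all 5 bands is Meridian→Band B ($871M), AzureWave→Band C ($819M), NorthTel→Band D ($974M), Pulse→Band G ($910M), total $3574M.
VCG payment = (others' best without ClearBand) − (others' welfare with ClearBand) = 3574 − 3545 = $29M.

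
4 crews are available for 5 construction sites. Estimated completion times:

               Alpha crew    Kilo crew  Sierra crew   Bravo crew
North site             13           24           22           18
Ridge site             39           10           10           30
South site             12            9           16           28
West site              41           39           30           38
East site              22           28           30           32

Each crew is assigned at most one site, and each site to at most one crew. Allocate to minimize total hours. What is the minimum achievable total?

This is the linear assignment problem.
Optimal: Alpha crew→East site (22 hours), Kilo crew→South site (9 hours), Sierra crew→Ridge site (10 hours), Bravo crew→North site (18 hours) — total 22+9+10+18 = 59 hours.
Column-greedy (each site in turn goes to its cheapest remaining crew) gives 77 hours, worse by 18.
Next-best assignment: Alpha crew→North site, Kilo crew→South site, Sierra crew→Ridge site, Bravo crew→East site = 64 hours.

Minimum total: 59 hours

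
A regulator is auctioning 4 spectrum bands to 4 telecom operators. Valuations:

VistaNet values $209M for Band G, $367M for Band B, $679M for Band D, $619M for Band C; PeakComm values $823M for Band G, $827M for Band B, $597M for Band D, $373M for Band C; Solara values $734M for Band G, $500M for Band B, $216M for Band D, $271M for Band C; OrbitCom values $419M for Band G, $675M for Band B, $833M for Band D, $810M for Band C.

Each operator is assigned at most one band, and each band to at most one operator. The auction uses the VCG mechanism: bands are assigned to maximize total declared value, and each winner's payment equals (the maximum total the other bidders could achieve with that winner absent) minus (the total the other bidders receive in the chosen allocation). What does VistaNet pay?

VistaNet pays $23M.

Efficient allocation: VistaNet→Band D ($679M), PeakComm→Band B ($827M), Solara→Band G ($734M), OrbitCom→Band C ($810M); total welfare W = $3050M.
VistaNet receives Band D at value $679M, so the others get W − 679 = $2371M.
Without VistaNet: best allocation of the remaining 3 bidders over all 4 bands is PeakComm→Band B ($827M), Solara→Band G ($734M), OrbitCom→Band D ($833M), total $2394M.
VCG payment = (others' best without VistaNet) − (others' welfare with VistaNet) = 2394 − 2371 = $23M.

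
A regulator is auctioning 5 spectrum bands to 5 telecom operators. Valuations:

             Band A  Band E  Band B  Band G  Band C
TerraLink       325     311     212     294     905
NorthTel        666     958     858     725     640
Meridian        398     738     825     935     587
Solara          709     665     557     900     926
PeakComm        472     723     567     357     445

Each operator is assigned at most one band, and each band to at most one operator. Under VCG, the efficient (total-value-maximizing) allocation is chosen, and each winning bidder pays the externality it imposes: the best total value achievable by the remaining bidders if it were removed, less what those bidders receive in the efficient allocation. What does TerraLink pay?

Efficient allocation: TerraLink→Band C ($905M), NorthTel→Band B ($858M), Meridian→Band G ($935M), Solara→Band A ($709M), PeakComm→Band E ($723M); total welfare W = $4130M.
TerraLink receives Band C at value $905M, so the others get W − 905 = $3225M.
Without TerraLink: best allocation of the remaining 4 bidders over all 5 bands is NorthTel→Band B ($858M), Meridian→Band G ($935M), Solara→Band C ($926M), PeakComm→Band E ($723M), total $3442M.
VCG payment = (others' best without TerraLink) − (others' welfare with TerraLink) = 3442 − 3225 = $217M.

TerraLink pays $217M.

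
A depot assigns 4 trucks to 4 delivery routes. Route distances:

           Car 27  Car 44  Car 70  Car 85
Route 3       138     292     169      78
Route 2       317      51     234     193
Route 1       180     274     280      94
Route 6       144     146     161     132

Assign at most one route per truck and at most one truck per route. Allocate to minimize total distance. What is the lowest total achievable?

Optimal: Car 27→Route 3 (138 km), Car 44→Route 2 (51 km), Car 70→Route 6 (161 km), Car 85→Route 1 (94 km) — total 138+51+161+94 = 444 km.
Min-entry greedy (repeatedly take the single cheapest remaining cell) gives 553 km, worse by 109.

Min total: 444 km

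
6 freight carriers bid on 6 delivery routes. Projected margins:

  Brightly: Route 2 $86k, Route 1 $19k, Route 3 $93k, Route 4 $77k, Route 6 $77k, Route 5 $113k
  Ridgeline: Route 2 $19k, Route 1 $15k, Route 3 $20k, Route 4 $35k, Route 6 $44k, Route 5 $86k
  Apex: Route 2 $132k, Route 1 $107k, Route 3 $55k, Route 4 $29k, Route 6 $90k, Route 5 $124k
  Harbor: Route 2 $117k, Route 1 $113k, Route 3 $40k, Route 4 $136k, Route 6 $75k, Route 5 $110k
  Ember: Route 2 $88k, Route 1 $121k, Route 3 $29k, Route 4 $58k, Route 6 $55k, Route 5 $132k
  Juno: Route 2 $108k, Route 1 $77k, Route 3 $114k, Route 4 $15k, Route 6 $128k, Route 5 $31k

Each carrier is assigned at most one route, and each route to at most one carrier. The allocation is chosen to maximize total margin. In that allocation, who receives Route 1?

Optimal: Brightly→Route 3 ($93k), Ridgeline→Route 5 ($86k), Apex→Route 2 ($132k), Harbor→Route 4 ($136k), Ember→Route 1 ($121k), Juno→Route 6 ($128k) — total 93+86+132+136+121+128 = $696k.
Row-greedy (each carrier in turn takes its best remaining route) gives $660k, worse by 36.
Checked against all permutations: $696k is optimal.
Ember's own top route is Route 5 ($132k), but forcing Ember→Route 5 and reassigning the rest optimally gives only $636k — worse by 60.

Ember receives Route 1.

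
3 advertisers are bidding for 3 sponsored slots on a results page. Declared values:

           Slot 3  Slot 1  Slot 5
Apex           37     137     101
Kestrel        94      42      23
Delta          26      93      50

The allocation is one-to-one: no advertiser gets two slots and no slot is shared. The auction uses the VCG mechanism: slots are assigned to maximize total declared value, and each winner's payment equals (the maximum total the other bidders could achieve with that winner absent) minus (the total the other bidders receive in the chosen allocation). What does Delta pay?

Delta pays $36.

Efficient allocation: Apex→Slot 5 ($101), Kestrel→Slot 3 ($94), Delta→Slot 1 ($93); total welfare W = $288.
Delta receives Slot 1 at value $93, so the others get W − 93 = $195.
Without Delta: best allocation of the remaining 2 bidders over all 3 slots is Apex→Slot 1 ($137), Kestrel→Slot 3 ($94), total $231.
VCG payment = (others' best without Delta) − (others' welfare with Delta) = 231 − 195 = $36.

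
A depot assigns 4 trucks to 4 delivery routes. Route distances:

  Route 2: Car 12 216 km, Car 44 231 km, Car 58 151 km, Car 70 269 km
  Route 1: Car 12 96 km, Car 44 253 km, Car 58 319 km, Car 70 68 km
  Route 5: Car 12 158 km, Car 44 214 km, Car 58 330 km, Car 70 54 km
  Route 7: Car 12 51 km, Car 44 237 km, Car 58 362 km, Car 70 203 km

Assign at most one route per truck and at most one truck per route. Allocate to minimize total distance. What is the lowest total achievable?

Minimum total: 484 km

Optimal: Car 12→Route 7 (51 km), Car 44→Route 5 (214 km), Car 58→Route 2 (151 km), Car 70→Route 1 (68 km) — total 51+214+151+68 = 484 km.
Min-entry greedy (repeatedly take the single cheapest remaining cell) gives 509 km, worse by 25.
Next-best assignment: Car 12→Route 7, Car 44→Route 1, Car 58→Route 2, Car 70→Route 5 = 509 km.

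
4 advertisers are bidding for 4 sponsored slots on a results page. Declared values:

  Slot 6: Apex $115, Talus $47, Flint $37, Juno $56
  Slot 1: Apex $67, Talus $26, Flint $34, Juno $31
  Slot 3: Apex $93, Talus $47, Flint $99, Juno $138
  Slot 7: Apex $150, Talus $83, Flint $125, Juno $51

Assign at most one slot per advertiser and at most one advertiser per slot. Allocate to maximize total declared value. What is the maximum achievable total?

Maximum total: $404

Optimal: Apex→Slot 6 ($115), Talus→Slot 1 ($26), Flint→Slot 7 ($125), Juno→Slot 3 ($138) — total 115+26+125+138 = $404.
Max-entry greedy (repeatedly take the single best remaining cell) gives $369, worse by 35.
Next-best assignment: Apex→Slot 1, Talus→Slot 6, Flint→Slot 7, Juno→Slot 3 = $377.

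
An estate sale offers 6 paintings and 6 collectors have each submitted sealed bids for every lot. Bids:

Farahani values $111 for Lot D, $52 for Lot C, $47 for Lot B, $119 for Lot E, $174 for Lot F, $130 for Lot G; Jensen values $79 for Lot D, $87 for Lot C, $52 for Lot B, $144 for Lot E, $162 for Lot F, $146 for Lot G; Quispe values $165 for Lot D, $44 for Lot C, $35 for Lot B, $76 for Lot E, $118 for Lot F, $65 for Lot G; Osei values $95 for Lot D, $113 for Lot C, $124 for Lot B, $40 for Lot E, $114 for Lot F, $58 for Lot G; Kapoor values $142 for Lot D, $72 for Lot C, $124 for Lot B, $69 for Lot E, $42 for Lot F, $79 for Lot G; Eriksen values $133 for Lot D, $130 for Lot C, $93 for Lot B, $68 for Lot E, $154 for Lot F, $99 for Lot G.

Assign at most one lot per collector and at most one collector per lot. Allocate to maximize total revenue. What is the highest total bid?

Optimal: Farahani→Lot G ($130), Jensen→Lot E ($144), Quispe→Lot D ($165), Osei→Lot C ($113), Kapoor→Lot B ($124), Eriksen→Lot F ($154) — total 130+144+165+113+124+154 = $830.
Row-greedy (each collector in turn takes its best remaining lot) gives $749, worse by 81.
Swapping Kapoor↔Farahani (Kapoor→Lot G $79, Farahani→Lot B $47) loses 128.
No other one-to-one assignment exceeds $830.

Max total: $830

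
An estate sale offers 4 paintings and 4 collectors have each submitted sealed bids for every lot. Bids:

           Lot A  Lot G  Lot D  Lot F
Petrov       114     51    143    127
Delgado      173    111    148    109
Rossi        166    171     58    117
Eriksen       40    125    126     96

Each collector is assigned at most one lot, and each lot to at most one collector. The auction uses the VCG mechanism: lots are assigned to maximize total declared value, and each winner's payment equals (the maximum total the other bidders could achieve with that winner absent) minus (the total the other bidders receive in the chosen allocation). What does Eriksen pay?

Efficient allocation: Petrov→Lot F ($127), Delgado→Lot A ($173), Rossi→Lot G ($171), Eriksen→Lot D ($126); total welfare W = $597.
Eriksen receives Lot D at value $126, so the others get W − 126 = $471.
Without Eriksen: best allocation of the remaining 3 bidders over all 4 lots is Petrov→Lot D ($143), Delgado→Lot A ($173), Rossi→Lot G ($171), total $487.
VCG payment = (others' best without Eriksen) − (others' welfare with Eriksen) = 487 − 471 = $16.

Eriksen pays $16.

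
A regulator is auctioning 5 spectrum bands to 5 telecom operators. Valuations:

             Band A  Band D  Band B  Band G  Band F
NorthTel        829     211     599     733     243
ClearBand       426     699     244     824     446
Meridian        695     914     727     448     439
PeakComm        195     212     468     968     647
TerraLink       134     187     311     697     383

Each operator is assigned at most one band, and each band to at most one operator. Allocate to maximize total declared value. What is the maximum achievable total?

Max total: $3606M

Optimal: NorthTel→Band A ($829M), ClearBand→Band D ($699M), Meridian→Band B ($727M), PeakComm→Band G ($968M), TerraLink→Band F ($383M) — total 829+699+727+968+383 = $3606M.
Column-greedy (each band in turn goes to its best remaining operator) gives $3418M, worse by 188.
Next-best assignment: NorthTel→Band A, ClearBand→Band D, Meridian→Band B, PeakComm→Band F, TerraLink→Band G = $3599M.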